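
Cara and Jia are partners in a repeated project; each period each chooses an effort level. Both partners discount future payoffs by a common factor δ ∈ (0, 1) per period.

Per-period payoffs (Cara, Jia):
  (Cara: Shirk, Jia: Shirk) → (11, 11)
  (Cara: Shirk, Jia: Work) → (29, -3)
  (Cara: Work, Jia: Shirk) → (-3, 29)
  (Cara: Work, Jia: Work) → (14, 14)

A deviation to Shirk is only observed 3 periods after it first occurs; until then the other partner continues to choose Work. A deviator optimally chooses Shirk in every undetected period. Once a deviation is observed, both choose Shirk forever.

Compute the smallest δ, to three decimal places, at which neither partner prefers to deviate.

A deviator earns 29 for 3 periods, then 11 forever; cooperating earns 14 forever. Multiplying the IC by (1−δ):
14 ≥ 29(1−δ^3) + 11δ^3, so 18·δ^3 ≥ 15 and δ^3 ≥ 5/6.
δ ≥ (5/6)^(1/3) ≈ 0.941.

0.941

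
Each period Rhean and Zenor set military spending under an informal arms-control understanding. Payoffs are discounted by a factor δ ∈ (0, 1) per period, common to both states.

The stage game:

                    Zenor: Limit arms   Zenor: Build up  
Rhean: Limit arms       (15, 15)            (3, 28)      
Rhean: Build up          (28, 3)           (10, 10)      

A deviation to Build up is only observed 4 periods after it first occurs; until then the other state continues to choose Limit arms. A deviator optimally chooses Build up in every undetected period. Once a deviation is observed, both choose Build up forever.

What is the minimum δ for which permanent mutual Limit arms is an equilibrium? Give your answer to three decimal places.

0.922

Deviating for the 4 undetected periods gains 28−15 = 13 per period over cooperation, then loses 15−10 = 5 per period forever once punishment starts.
Gain: 13(1 + δ + … + δ^3); loss: 5·δ^4/(1−δ).
No profitable deviation ⇔ 13(1−δ^4) ≤ 5·δ^4, i.e. δ^4 ≥ 13/(13+5) = 13/18.
Hence δ ≥ (13/18)^(1/4) ≈ 0.922.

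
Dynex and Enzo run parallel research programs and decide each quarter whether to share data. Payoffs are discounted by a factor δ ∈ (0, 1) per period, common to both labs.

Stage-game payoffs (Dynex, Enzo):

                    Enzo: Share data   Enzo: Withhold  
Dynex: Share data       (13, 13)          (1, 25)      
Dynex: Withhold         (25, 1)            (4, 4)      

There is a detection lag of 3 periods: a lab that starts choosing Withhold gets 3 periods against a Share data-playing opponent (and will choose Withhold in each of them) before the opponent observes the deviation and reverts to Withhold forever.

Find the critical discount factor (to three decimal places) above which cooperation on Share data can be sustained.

A deviator earns 25 for 3 periods, then 4 forever; cooperating earns 13 forever. Multiplying the IC by (1−δ):
13 ≥ 25(1−δ^3) + 4δ^3, so 21·δ^3 ≥ 12 and δ^3 ≥ 4/7.
δ ≥ (4/7)^(1/3) ≈ 0.830.

0.830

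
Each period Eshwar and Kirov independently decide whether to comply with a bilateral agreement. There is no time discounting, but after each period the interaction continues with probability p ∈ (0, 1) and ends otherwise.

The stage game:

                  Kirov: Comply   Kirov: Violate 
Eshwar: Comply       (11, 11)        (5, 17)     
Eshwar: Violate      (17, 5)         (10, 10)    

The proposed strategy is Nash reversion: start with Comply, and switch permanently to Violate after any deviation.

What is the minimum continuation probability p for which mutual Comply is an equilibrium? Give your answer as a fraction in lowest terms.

6/7

With no time discounting, the continuation probability p plays the role of the discount factor.
Grim-trigger IC: 11/(1−p) ≥ 17 + 10p/(1−p) ⇒ p ≥ (17−11)/(17−10) = 6/7.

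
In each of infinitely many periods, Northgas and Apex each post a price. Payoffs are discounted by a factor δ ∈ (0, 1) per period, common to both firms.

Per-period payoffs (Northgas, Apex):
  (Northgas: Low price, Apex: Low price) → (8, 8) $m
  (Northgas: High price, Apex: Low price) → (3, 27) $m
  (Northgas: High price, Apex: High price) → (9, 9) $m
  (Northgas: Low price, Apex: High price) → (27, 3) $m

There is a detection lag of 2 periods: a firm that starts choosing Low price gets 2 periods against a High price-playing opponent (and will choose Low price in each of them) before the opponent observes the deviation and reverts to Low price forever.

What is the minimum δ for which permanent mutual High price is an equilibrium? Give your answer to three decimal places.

A deviator earns 27 for 2 periods, then 8 forever; cooperating earns 9 forever. Multiplying the IC by (1−δ):
9 ≥ 27(1−δ^2) + 8δ^2, so 19·δ^2 ≥ 18 and δ^2 ≥ 18/19.
δ ≥ (18/19)^(1/2) ≈ 0.973.

0.973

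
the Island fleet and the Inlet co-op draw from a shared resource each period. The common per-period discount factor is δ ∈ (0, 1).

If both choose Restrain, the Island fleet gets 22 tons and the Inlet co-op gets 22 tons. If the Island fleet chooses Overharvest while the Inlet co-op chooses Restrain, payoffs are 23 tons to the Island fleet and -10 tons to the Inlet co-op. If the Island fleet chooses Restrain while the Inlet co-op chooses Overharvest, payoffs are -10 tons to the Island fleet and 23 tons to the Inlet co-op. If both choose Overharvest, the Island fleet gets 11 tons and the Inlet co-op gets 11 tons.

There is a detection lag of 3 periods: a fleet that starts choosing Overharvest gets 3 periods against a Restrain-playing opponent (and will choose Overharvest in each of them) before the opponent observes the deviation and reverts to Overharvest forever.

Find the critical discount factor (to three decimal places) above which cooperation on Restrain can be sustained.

0.437

A deviator earns 23 for 3 periods, then 11 forever; cooperating earns 22 forever. Multiplying the IC by (1−δ):
22 ≥ 23(1−δ^3) + 11δ^3, so 12·δ^3 ≥ 1 and δ^3 ≥ 1/12.
δ ≥ (1/12)^(1/3) ≈ 0.437.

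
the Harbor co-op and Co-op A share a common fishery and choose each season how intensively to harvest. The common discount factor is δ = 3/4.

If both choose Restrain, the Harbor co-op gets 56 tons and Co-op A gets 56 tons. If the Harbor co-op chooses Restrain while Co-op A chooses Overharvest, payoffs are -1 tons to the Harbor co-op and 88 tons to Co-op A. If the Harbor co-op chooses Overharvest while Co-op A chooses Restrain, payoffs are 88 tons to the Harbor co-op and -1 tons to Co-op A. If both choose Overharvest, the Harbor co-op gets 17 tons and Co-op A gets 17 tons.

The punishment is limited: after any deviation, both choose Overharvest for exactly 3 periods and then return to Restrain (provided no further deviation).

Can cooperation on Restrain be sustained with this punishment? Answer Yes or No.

Comparing payoff streams over the 4 periods until play realigns: cooperate → 56(1+δ+…+δ^3); deviate → 88 + 17(δ+…+δ^3).
Cooperation is sustained iff (56−17)(δ+…+δ^3) ≥ 88−56.
δ+…+δ^3 = 3/4·(1−(3/4)^3)/(1−3/4) = 1.7344, and (88−56)/(56−17) = 0.8205.
1.7344 ≥ 0.8205, so cooperation is sustainable.

Yes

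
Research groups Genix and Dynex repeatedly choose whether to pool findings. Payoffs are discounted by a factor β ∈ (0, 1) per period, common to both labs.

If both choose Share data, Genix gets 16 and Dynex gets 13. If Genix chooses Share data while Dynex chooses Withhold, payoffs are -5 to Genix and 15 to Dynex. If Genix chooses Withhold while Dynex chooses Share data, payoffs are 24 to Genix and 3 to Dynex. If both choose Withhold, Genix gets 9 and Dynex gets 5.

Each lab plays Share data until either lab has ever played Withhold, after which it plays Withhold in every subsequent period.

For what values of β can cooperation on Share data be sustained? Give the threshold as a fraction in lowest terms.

8/15

Genix's threshold: (24−16)/(24−9) = 8/15.
Dynex's threshold: (15−13)/(15−5) = 1/5.
8/15 > 1/5, so Genix binds and β* = 8/15.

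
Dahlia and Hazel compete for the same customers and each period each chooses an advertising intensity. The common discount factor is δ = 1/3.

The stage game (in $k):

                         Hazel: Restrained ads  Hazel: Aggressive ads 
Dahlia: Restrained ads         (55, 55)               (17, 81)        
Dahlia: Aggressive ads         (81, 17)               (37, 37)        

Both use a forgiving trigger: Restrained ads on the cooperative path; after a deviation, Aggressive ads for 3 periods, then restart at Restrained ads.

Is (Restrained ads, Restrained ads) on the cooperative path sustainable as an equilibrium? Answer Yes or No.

IC: δ+…+δ^3 ≥ (81−55)/(55−37) = 13/9.
At δ = 1/3: partial sum = 0.4815 < 1.4444. Cooperation not sustainable.

No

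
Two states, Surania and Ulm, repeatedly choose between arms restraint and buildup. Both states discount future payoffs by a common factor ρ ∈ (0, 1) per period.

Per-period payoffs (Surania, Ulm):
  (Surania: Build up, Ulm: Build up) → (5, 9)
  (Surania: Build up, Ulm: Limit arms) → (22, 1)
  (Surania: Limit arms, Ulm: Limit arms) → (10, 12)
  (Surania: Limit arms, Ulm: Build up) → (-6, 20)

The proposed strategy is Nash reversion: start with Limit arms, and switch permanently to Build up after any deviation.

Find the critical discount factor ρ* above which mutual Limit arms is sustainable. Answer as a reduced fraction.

Surania's threshold: (22−10)/(22−5) = 12/17.
Ulm's threshold: (20−12)/(20−9) = 8/11.
12/17 < 8/11, so Ulm binds and ρ* = 8/11.

8/11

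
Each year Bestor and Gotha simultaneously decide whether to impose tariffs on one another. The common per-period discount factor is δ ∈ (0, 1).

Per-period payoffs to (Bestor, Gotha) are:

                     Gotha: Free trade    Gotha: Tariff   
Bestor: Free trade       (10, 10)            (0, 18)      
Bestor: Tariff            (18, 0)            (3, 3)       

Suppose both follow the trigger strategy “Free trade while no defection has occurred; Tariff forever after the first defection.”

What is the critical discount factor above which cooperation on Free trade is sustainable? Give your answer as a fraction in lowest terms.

8/15

Under grim trigger the critical discount factor is (T−C)/(T−P) with T = 18, C = 10, P = 3.
δ* = (18−10)/(18−3) = 8/15.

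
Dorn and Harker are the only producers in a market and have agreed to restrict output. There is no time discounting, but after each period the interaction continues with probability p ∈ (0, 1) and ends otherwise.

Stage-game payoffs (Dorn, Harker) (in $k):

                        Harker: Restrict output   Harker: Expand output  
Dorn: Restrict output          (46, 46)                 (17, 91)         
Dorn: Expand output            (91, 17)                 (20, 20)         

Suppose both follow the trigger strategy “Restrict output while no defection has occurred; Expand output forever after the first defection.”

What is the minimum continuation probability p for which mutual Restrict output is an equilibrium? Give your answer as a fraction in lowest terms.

Expected cooperation value is 46 + p·46 + p²·46 + … = 46/(1−p); deviation gives 91 + p·20/(1−p).
46 ≥ 91(1−p) + 20p ⇒ 71p ≥ 45 ⇒ p ≥ 45/71.

45/71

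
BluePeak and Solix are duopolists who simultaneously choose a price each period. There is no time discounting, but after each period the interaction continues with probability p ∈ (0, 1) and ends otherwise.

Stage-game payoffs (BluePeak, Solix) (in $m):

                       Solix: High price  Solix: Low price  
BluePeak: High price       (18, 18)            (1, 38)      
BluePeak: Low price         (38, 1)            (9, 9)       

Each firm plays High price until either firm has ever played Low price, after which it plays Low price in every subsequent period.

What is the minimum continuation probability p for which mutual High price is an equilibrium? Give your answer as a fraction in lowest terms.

20/29

With no time discounting, the continuation probability p plays the role of the discount factor.
Grim-trigger IC: 18/(1−p) ≥ 38 + 9p/(1−p) ⇒ p ≥ (38−18)/(38−9) = 20/29.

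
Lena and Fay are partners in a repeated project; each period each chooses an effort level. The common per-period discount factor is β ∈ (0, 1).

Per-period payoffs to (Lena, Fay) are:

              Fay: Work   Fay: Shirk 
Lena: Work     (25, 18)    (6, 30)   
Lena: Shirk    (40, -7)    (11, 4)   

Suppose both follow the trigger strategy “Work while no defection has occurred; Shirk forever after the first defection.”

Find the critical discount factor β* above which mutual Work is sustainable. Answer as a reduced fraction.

15/29

For Lena: deviation gain 40−25 = 15, per-period punishment loss 25−11 = 14. IC gives β ≥ 15/29.
For Fay: gain 12, loss 14 per period, so β ≥ 12/26 = 6/13.
The tighter constraint is Lena's, so cooperation needs β ≥ 15/29.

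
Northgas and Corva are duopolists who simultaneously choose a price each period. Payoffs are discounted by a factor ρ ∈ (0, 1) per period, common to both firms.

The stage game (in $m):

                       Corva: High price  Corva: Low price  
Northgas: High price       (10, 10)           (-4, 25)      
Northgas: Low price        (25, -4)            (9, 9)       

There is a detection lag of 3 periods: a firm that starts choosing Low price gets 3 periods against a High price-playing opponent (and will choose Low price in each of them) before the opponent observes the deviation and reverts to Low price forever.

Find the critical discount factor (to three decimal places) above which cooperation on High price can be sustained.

The best deviation is to choose Low price for all 3 undetected periods, earning 25 each, then 9 forever once detected.
Deviation value: 25(1−ρ^3)/(1−ρ) + 9ρ^3/(1−ρ); cooperation value: 10/(1−ρ).
IC: 10 ≥ 25(1−ρ^3) + 9ρ^3 = 25 − 16ρ^3.
So ρ^3 ≥ 15/16, giving ρ ≥ (15/16)^(1/3) ≈ 0.979.

0.979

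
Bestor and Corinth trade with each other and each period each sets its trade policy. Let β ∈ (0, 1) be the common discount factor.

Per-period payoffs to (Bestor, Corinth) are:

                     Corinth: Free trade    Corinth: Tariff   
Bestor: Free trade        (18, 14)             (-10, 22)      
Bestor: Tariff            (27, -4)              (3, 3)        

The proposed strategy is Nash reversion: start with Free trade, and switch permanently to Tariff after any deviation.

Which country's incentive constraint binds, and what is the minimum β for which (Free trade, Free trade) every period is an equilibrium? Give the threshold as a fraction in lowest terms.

Bestor's threshold: (27−18)/(27−3) = 3/8.
Corinth's threshold: (22−14)/(22−3) = 8/19.
3/8 < 8/19, so Corinth binds and β* = 8/19.

Corinth; β ≥ 8/19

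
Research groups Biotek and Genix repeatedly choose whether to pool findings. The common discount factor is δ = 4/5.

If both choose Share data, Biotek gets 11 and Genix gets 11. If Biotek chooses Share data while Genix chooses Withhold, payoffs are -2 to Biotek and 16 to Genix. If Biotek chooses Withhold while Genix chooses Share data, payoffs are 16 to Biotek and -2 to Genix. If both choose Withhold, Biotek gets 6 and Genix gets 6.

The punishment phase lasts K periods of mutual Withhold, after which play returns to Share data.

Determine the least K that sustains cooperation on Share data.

Need Σ_{k=1}^{K} δ^k ≥ (16−11)/(11−6) = 1.0000 at δ = 4/5.
At K = 1 the sum is 0.8000 < 1.0000; at K = 2 it is 1.4400 ≥ 1.0000.
So the minimum punishment length is K = 2.

2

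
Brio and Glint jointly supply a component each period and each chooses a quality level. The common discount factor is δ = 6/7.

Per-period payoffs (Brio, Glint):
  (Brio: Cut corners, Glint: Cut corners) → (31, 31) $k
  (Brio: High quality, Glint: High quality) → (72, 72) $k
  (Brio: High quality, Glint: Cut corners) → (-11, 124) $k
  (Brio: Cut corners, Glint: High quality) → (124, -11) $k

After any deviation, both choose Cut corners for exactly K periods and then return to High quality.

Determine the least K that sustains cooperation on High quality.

2

IC: δ(1−δ^K)/(1−δ) ≥ (124−72)/(72−31) = 52/41.
With δ = 6/7: need 1 − δ^K ≥ 52/41·(1−6/7)/(6/7), i.e. δ^K ≤ 0.7886.
Since (6/7)^1 = 0.8571 and (6/7)^2 = 0.7347, the smallest such K is 2.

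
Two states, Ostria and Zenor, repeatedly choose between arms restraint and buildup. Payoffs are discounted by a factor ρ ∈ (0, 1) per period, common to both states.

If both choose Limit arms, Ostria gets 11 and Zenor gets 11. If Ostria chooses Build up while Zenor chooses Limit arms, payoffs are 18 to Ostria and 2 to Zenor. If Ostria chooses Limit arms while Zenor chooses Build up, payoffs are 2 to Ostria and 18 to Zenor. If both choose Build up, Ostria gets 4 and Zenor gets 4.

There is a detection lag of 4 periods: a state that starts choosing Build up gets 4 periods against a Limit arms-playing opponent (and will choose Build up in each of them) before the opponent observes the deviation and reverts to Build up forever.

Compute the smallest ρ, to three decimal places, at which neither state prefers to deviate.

A deviator earns 18 for 4 periods, then 4 forever; cooperating earns 11 forever. Multiplying the IC by (1−ρ):
11 ≥ 18(1−ρ^4) + 4ρ^4, so 14·ρ^4 ≥ 7 and ρ^4 ≥ 1/2.
ρ ≥ (1/2)^(1/4) ≈ 0.841.

0.841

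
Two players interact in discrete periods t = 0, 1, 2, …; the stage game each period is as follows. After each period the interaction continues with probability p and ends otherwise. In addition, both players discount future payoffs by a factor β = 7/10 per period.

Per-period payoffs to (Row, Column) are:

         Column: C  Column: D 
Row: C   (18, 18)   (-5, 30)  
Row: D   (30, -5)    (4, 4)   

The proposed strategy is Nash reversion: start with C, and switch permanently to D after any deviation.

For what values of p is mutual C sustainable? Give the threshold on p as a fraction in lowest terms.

60/91

With continuation probability p and discount β, the effective per-period discount factor is βp.
Grim-trigger IC: βp ≥ (30−18)/(30−4) = 6/13.
So p ≥ (6/13)/(7/10) = 60/91.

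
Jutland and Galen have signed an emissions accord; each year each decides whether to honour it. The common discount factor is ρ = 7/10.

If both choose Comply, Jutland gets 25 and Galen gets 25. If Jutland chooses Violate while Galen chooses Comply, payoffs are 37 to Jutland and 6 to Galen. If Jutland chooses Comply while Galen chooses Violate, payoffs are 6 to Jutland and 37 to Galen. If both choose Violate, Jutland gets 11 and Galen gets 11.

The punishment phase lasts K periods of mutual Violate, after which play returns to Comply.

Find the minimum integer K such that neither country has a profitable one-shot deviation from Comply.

Need Σ_{k=1}^{K} ρ^k ≥ (37−25)/(25−11) = 0.8571 at ρ = 7/10.
At K = 1 the sum is 0.7000 < 0.8571; at K = 2 it is 1.1900 ≥ 0.8571.
So the minimum punishment length is K = 2.

2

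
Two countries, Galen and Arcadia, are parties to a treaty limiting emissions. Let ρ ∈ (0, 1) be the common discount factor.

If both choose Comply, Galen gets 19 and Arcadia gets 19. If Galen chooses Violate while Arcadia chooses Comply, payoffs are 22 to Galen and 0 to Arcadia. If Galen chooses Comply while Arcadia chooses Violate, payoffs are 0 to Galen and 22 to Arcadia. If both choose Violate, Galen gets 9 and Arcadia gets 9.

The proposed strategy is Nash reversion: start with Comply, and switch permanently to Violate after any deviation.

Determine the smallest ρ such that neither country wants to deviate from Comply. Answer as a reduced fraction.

3/13

One-period gain from deviating is 22 − 19 = 3. The loss is 19 − 9 = 10 in every subsequent period, with present value 10·ρ/(1−ρ).
Deviation is unprofitable when 10·ρ/(1−ρ) ≥ 3, i.e. ρ/(1−ρ) ≥ 3/10.
Equivalently ρ ≥ 3/(3+10) = 3/13.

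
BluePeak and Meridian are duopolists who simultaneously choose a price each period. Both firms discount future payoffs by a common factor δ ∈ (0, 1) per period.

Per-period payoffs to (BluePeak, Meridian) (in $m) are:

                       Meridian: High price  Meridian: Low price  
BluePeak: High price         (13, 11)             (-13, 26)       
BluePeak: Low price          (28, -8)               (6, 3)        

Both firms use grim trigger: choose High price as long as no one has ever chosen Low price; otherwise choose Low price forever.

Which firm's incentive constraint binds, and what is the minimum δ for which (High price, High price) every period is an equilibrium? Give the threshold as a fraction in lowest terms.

BluePeak's threshold: (28−13)/(28−6) = 15/22.
Meridian's threshold: (26−11)/(26−3) = 15/23.
15/22 > 15/23, so BluePeak binds and δ* = 15/22.

BluePeak; δ ≥ 15/22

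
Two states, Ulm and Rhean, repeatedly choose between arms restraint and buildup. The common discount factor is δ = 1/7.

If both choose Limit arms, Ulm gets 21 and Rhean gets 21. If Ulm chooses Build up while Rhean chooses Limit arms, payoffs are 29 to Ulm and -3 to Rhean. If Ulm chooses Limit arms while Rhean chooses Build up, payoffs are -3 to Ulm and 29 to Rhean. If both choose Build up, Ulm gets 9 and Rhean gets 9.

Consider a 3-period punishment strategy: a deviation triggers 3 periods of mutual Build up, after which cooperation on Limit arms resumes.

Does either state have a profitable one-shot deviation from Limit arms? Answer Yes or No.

Comparing payoff streams over the 4 periods until play realigns: cooperate → 21(1+δ+…+δ^3); deviate → 29 + 9(δ+…+δ^3).
Cooperation is sustained iff (21−9)(δ+…+δ^3) ≥ 29−21.
δ+…+δ^3 = 1/7·(1−(1/7)^3)/(1−1/7) = 0.1662, and (29−21)/(21−9) = 0.6667.
0.1662 < 0.6667, so cooperation is not sustainable.

Yes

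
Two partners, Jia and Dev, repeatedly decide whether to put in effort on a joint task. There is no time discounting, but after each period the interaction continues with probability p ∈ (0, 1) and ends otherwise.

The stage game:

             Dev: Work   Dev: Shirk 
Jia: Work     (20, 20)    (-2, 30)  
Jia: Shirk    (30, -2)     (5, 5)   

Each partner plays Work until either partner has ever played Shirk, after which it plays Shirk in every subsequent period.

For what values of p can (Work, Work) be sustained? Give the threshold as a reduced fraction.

Expected cooperation value is 20 + p·20 + p²·20 + … = 20/(1−p); deviation gives 30 + p·5/(1−p).
20 ≥ 30(1−p) + 5p ⇒ 25p ≥ 10 ⇒ p ≥ 10/25 = 2/5.

2/5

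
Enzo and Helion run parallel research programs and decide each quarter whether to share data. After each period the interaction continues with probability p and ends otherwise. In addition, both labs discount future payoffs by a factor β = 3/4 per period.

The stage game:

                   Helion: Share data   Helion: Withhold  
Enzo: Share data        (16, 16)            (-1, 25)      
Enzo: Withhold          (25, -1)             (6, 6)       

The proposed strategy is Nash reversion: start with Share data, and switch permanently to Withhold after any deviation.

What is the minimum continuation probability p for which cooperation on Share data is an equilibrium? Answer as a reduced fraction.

12/19

With continuation probability p and discount β, the effective per-period discount factor is βp.
Grim-trigger IC: βp ≥ (25−16)/(25−6) = 9/19.
So p ≥ (9/19)/(3/4) = 12/19.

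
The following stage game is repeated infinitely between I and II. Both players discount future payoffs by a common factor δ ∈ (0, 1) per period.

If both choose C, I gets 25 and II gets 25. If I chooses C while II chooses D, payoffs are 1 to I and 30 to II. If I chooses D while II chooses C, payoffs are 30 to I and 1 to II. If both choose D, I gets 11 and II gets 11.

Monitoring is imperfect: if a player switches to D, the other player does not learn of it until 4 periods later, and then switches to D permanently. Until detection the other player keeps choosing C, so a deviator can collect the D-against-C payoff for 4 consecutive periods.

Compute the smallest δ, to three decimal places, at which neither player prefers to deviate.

0.716

Deviating for the 4 undetected periods gains 30−25 = 5 per period over cooperation, then loses 25−11 = 14 per period forever once punishment starts.
Gain: 5(1 + δ + … + δ^3); loss: 14·δ^4/(1−δ).
No profitable deviation ⇔ 5(1−δ^4) ≤ 14·δ^4, i.e. δ^4 ≥ 5/(5+14) = 5/19.
Hence δ ≥ (5/19)^(1/4) ≈ 0.716.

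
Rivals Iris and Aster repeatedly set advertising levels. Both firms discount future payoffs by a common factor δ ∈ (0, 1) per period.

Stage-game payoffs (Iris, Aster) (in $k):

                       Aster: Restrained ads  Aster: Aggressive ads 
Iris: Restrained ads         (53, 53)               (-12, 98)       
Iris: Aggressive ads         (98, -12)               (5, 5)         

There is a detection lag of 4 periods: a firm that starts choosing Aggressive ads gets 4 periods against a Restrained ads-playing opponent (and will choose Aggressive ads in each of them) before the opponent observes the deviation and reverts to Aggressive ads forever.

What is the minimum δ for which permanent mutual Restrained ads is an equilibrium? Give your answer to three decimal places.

0.834

The best deviation is to choose Aggressive ads for all 4 undetected periods, earning 98 each, then 5 forever once detected.
Deviation value: 98(1−δ^4)/(1−δ) + 5δ^4/(1−δ); cooperation value: 53/(1−δ).
IC: 53 ≥ 98(1−δ^4) + 5δ^4 = 98 − 93δ^4.
So δ^4 ≥ 45/93 = 15/31, giving δ ≥ (15/31)^(1/4) ≈ 0.834.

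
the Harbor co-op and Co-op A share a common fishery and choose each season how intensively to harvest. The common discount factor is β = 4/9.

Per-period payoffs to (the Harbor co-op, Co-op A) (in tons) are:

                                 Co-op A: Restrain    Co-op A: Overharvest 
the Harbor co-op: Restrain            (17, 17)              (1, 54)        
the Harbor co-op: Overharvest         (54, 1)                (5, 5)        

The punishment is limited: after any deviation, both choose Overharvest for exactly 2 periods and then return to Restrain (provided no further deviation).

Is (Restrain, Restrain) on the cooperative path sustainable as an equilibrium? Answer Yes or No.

No

IC: β+…+β^2 ≥ (54−17)/(17−5) = 37/12.
At β = 4/9: partial sum = 0.6420 < 3.0833. Cooperation not sustainable.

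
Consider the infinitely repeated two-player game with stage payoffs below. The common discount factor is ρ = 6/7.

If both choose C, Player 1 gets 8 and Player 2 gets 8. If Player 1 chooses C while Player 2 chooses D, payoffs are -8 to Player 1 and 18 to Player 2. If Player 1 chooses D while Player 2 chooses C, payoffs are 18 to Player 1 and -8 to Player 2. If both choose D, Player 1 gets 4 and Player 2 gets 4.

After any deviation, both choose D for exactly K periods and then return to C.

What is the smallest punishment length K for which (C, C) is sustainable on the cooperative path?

Need Σ_{k=1}^{K} ρ^k ≥ (18−8)/(8−4) = 2.5000 at ρ = 6/7.
At K = 3 the sum is 2.2216 < 2.5000; at K = 4 it is 2.7613 ≥ 2.5000.
So the minimum punishment length is K = 4.

4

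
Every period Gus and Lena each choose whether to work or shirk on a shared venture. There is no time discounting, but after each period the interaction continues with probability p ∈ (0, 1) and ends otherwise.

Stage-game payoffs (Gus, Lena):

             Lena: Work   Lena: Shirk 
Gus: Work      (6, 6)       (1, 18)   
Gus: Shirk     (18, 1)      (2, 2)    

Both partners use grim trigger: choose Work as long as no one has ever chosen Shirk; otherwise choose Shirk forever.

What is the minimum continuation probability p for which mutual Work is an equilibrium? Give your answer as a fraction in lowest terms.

Expected cooperation value is 6 + p·6 + p²·6 + … = 6/(1−p); deviation gives 18 + p·2/(1−p).
6 ≥ 18(1−p) + 2p ⇒ 16p ≥ 12 ⇒ p ≥ 12/16 = 3/4.

3/4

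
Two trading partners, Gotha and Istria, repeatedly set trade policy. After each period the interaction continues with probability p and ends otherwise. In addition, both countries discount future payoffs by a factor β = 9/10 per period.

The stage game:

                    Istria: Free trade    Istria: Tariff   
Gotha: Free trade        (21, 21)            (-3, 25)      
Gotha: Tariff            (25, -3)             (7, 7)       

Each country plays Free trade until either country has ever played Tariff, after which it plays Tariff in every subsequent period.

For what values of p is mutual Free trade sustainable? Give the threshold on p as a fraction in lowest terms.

20/81

With continuation probability p and discount β, the effective per-period discount factor is βp.
Grim-trigger IC: βp ≥ (25−21)/(25−7) = 2/9.
So p ≥ (2/9)/(9/10) = 20/81.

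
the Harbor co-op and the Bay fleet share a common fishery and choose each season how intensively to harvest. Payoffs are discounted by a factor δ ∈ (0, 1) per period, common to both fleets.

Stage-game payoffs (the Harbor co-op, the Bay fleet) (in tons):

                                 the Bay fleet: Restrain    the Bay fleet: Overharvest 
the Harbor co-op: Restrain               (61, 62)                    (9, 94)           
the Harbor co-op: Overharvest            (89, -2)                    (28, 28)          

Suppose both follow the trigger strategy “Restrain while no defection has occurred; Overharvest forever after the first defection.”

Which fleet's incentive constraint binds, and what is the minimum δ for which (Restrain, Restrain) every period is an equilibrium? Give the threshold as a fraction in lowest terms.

the Bay fleet; δ ≥ 16/33

the Harbor co-op: cooperation gives 61 each period; deviation gives 89 once then 28 forever.
  61/(1−δ) ≥ 89 + 28δ/(1−δ) ⇒ δ ≥ 28/61.
the Bay fleet: cooperation gives 62 each period; deviation gives 94 once then 28 forever.
  δ ≥ 32/66 = 16/33.
Both must hold, so the binding constraint is the Bay fleet's: δ ≥ 16/33.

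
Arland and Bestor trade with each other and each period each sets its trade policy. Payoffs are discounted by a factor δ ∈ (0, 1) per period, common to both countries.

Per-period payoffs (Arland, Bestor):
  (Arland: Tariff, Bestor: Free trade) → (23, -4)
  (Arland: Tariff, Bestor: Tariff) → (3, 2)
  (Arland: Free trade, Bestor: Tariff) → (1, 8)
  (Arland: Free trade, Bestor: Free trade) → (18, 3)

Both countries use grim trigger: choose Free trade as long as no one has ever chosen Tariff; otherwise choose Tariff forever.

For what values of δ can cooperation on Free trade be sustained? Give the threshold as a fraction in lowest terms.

For Arland: deviation gain 23−18 = 5, per-period punishment loss 18−3 = 15. IC gives δ ≥ 5/20 = 1/4.
For Bestor: gain 5, loss 1 per period, so δ ≥ 5/6.
The tighter constraint is Bestor's, so cooperation needs δ ≥ 5/6.

5/6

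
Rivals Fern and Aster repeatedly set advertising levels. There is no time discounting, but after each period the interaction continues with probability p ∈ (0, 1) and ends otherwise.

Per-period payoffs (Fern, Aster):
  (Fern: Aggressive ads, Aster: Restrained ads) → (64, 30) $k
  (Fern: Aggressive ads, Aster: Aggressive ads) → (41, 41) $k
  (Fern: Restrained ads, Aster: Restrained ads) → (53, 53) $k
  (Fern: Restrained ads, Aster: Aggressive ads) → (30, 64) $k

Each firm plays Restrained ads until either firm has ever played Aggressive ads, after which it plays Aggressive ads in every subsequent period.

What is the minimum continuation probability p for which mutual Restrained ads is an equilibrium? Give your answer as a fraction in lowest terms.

Expected cooperation value is 53 + p·53 + p²·53 + … = 53/(1−p); deviation gives 64 + p·41/(1−p).
53 ≥ 64(1−p) + 41p ⇒ 23p ≥ 11 ⇒ p ≥ 11/23.

11/23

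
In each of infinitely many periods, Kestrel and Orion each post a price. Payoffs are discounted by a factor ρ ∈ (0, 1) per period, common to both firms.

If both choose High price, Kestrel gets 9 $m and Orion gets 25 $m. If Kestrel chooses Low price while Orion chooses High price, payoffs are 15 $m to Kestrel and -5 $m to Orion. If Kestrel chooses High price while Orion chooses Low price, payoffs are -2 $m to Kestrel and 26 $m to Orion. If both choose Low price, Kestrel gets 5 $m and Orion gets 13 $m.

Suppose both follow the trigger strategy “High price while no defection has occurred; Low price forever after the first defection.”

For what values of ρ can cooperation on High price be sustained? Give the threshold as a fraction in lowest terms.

3/5

Kestrel: cooperation gives 9 each period; deviation gives 15 once then 5 forever.
  9/(1−ρ) ≥ 15 + 5ρ/(1−ρ) ⇒ ρ ≥ 6/10 = 3/5.
Orion: cooperation gives 25 each period; deviation gives 26 once then 13 forever.
  ρ ≥ 1/13.
Both must hold, so the binding constraint is Kestrel's: ρ ≥ 3/5.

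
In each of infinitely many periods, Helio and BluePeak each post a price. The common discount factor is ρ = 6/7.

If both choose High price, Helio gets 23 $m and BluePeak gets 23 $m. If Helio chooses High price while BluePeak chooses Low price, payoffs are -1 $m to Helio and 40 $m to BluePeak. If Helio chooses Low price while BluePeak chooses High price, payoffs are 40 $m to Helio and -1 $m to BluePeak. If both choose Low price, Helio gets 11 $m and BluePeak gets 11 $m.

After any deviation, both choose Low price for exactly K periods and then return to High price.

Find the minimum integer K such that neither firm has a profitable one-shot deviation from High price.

2

Need Σ_{k=1}^{K} ρ^k ≥ (40−23)/(23−11) = 1.4167 at ρ = 6/7.
At K = 1 the sum is 0.8571 < 1.4167; at K = 2 it is 1.5918 ≥ 1.4167.
So the minimum punishment length is K = 2.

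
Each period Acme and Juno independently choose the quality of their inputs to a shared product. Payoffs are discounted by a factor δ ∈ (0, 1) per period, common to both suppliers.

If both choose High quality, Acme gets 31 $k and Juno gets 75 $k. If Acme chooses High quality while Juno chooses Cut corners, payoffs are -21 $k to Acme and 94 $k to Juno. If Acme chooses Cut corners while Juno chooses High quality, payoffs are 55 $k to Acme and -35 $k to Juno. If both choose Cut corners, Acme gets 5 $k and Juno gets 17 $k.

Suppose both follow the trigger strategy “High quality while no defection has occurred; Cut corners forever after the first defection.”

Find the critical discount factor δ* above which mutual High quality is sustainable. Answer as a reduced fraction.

For Acme: deviation gain 55−31 = 24, per-period punishment loss 31−5 = 26. IC gives δ ≥ 24/50 = 12/25.
For Juno: gain 19, loss 58 per period, so δ ≥ 19/77.
The tighter constraint is Acme's, so cooperation needs δ ≥ 12/25.

12/25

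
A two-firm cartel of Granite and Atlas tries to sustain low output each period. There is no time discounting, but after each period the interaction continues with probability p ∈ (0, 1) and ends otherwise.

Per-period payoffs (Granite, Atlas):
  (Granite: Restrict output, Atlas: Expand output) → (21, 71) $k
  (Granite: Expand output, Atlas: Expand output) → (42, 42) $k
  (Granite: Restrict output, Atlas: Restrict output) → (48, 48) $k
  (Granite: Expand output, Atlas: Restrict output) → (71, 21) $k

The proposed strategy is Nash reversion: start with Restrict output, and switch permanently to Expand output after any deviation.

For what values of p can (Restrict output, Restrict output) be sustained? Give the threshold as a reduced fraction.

23/29

Expected cooperation value is 48 + p·48 + p²·48 + … = 48/(1−p); deviation gives 71 + p·42/(1−p).
48 ≥ 71(1−p) + 42p ⇒ 29p ≥ 23 ⇒ p ≥ 23/29.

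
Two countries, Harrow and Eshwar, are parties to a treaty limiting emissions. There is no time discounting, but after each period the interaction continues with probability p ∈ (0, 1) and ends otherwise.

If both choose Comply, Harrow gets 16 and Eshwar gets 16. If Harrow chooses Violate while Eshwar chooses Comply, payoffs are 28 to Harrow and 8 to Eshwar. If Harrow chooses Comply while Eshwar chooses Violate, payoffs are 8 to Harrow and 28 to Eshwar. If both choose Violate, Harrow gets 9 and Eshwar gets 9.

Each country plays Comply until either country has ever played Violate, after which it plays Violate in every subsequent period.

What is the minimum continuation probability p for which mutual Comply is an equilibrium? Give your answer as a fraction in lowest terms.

12/19

With no time discounting, the continuation probability p plays the role of the discount factor.
Grim-trigger IC: 16/(1−p) ≥ 28 + 9p/(1−p) ⇒ p ≥ (28−16)/(28−9) = 12/19.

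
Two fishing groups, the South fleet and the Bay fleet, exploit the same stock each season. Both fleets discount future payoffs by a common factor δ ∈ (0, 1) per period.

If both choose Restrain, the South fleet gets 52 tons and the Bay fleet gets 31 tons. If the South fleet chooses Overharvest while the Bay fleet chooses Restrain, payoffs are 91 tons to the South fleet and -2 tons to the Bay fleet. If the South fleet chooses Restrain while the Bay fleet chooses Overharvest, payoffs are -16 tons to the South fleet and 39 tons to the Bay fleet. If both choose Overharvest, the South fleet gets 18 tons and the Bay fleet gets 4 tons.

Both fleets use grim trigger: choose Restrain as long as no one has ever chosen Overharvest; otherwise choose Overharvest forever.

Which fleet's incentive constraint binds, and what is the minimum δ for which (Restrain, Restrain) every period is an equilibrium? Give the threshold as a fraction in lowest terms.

the South fleet; δ ≥ 39/73

For the South fleet: deviation gain 91−52 = 39, per-period punishment loss 52−18 = 34. IC gives δ ≥ 39/73.
For the Bay fleet: gain 8, loss 27 per period, so δ ≥ 8/35.
The tighter constraint is the South fleet's, so cooperation needs δ ≥ 39/73.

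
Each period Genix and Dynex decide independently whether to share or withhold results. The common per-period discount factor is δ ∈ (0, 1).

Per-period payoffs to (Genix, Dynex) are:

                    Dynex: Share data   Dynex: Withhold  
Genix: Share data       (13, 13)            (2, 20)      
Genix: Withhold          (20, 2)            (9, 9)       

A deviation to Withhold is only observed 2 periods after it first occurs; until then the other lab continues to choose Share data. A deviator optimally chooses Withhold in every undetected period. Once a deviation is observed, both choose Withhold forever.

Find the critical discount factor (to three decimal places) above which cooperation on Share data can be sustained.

Deviating for the 2 undetected periods gains 20−13 = 7 per period over cooperation, then loses 13−9 = 4 per period forever once punishment starts.
Gain: 7(1 + δ + … + δ^1); loss: 4·δ^2/(1−δ).
No profitable deviation ⇔ 7(1−δ^2) ≤ 4·δ^2, i.e. δ^2 ≥ 7/(7+4) = 7/11.
Hence δ ≥ (7/11)^(1/2) ≈ 0.798.

0.798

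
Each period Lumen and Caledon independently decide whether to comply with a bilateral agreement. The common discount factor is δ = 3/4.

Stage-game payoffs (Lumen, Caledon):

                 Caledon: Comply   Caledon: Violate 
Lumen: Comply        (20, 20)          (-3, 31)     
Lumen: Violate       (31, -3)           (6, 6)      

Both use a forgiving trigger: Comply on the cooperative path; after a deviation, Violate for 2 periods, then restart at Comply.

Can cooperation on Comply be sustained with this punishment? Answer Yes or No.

Comparing payoff streams over the 3 periods until play realigns: cooperate → 20(1+δ+…+δ^2); deviate → 31 + 6(δ+…+δ^2).
Cooperation is sustained iff (20−6)(δ+…+δ^2) ≥ 31−20.
δ+…+δ^2 = 3/4·(1−(3/4)^2)/(1−3/4) = 1.3125, and (31−20)/(20−6) = 0.7857.
1.3125 ≥ 0.7857, so cooperation is sustainable.

Yes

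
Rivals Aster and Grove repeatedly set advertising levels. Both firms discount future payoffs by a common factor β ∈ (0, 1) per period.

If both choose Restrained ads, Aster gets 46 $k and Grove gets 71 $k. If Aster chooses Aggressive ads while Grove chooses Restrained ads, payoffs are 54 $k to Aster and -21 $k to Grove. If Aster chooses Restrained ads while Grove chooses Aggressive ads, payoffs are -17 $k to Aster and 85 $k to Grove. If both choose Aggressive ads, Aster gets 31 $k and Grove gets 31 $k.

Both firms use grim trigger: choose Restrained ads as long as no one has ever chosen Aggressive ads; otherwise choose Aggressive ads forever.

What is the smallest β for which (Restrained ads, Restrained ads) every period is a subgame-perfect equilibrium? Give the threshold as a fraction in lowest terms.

8/23

For Aster: deviation gain 54−46 = 8, per-period punishment loss 46−31 = 15. IC gives β ≥ 8/23.
For Grove: gain 14, loss 40 per period, so β ≥ 14/54 = 7/27.
The tighter constraint is Aster's, so cooperation needs β ≥ 8/23.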